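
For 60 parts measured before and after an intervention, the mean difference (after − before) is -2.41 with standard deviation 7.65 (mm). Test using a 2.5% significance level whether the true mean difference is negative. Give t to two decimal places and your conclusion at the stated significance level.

t = -2.44; reject H0

H0: μ_d = 0; H1: μ_d < 0 (paired t-test on the differences, left-tailed).
t = d̄/(s_d/√n) = -2.41/(7.65/√60) = -2.44
df = n − 1 = 59
p-value = P(T ≤ -2.44) ≈ 0.0089
Since p ≈ 0.0089 < α = 0.025, reject H0; the evidence is statistically significant.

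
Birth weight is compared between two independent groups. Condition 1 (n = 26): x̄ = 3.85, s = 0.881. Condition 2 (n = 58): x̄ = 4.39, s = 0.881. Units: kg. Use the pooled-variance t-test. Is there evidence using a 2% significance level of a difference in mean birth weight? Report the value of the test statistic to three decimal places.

Let group 1 = condition 1, group 2 = condition 2. H0: μ_1 = μ_2; H1: μ_1 ≠ μ_2 (two-sample pooled-variance t-test, two-sided).
s_p² = [(26−1)·0.881² + (58−1)·0.881²]/(26+58−2) = 0.776161
t = (3.85 − 4.39)/√[0.776161·(1/26 + 1/58)] = -2.597
df = n₁ + n₂ − 2 = 82
Two-sided p-value ≈ 0.011
Since p ≈ 0.011 < α = 0.02, reject H0; the data support H1.

-2.597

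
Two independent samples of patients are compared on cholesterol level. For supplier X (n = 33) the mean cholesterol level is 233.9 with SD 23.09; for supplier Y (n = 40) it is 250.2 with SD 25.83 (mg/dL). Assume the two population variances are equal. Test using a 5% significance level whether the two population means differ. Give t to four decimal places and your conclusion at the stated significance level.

t = -2.8138; reject H0

Let group 1 = supplier X, group 2 = supplier Y. H0: μ_1 = μ_2; H1: μ_1 ≠ μ_2 (two-sample pooled-variance t-test, two-sided).
s_p² = [(33−1)·23.09² + (40−1)·25.83²]/(33+40−2) = 606.776
t = (233.9 − 250.2)/√[606.776·(1/33 + 1/40)] = -2.8138
df = n₁ + n₂ − 2 = 71
Two-sided p-value ≈ 0.0063
Since p ≈ 0.0063 < α = 0.05, reject H0; the data support H1.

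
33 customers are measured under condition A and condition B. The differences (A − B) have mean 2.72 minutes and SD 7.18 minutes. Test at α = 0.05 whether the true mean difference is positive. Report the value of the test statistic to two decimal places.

H0: μ_d = 0; H1: μ_d > 0 (paired t-test on the differences, right-tailed).
t = d̄/(s_d/√n) = 2.72/(7.18/√33) = 2.18
df = n − 1 = 32
p-value = P(T ≥ 2.18) ≈ 0.0185
Since p ≈ 0.0185 < α = 0.05, reject H0; the data support H1.

2.18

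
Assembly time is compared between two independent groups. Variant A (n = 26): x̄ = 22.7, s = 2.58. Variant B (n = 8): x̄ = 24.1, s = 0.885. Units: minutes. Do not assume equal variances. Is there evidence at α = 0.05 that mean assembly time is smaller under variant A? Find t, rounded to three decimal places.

-2.353

Let group 1 = variant A, group 2 = variant B. H0: μ_1 = μ_2; H1: μ_1 < μ_2 (Welch's two-sample t-test, left-tailed).
t = (x̄_1 − x̄_2)/√(s_1²/n_1 + s_2²/n_2) = (22.7 − 24.1)/√(2.58²/26 + 0.885²/8) = -2.353
Welch–Satterthwaite df ≈ 31.38
p-value = P(T ≤ -2.353) ≈ 0.013
Since p ≈ 0.013 < α = 0.05, reject H0; the evidence is statistically significant.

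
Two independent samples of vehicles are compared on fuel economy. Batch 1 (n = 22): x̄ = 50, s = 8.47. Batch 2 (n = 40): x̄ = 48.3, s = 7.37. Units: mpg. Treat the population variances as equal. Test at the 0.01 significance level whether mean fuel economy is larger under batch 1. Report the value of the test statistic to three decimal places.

0.824

Let group 1 = batch 1, group 2 = batch 2. H0: μ_1 = μ_2; H1: μ_1 > μ_2 (two-sample pooled-variance t-test, right-tailed).
s_p² = [(22−1)·8.47² + (40−1)·7.37²]/(22+40−2) = 60.4153
t = (50 − 48.3)/√[60.4153·(1/22 + 1/40)] = 0.824
df = n₁ + n₂ − 2 = 60
p-value = P(T ≥ 0.824) ≈ 0.207
Since p ≈ 0.207 > α = 0.01, fail to reject H0; the data do not provide sufficient evidence against H0.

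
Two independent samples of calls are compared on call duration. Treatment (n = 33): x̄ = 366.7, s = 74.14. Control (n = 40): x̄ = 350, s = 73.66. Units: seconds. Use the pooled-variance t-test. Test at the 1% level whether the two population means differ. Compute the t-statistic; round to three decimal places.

0.961

Let group 1 = treatment, group 2 = control. H0: μ_1 = μ_2; H1: μ_1 ≠ μ_2 (two-sample pooled-variance t-test, two-sided).
s_p² = [(33−1)·74.14² + (40−1)·73.66²]/(33+40−2) = 5457.77
t = (366.7 − 350)/√[5457.77·(1/33 + 1/40)] = 0.961
df = n₁ + n₂ − 2 = 71
Two-sided p-value ≈ 0.340
Since p ≈ 0.340 > α = 0.01, fail to reject H0; the data do not provide sufficient evidence against H0.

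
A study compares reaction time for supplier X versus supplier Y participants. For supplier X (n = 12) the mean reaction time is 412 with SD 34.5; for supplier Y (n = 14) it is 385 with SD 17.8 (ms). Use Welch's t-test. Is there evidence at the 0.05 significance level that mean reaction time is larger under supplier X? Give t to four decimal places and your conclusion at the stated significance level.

t = 2.4463; reject H0

Let group 1 = supplier X, group 2 = supplier Y. H0: μ_1 = μ_2; H1: μ_1 > μ_2 (Welch's two-sample t-test, right-tailed).
t = (x̄_1 − x̄_2)/√(s_1²/n_1 + s_2²/n_2) = (412 − 385)/√(34.5²/12 + 17.8²/14) = 2.4463
Welch–Satterthwaite df ≈ 15.89
p-value = P(T ≥ 2.4463) ≈ 0.013
Since p ≈ 0.013 < α = 0.05, reject H0; the data support H1.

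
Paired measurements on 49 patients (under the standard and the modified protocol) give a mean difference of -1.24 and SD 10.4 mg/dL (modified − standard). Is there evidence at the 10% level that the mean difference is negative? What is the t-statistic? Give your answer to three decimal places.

-0.835

H0: μ_d = 0; H1: μ_d < 0 (paired t-test on the differences, left-tailed).
t = d̄/(s_d/√n) = -1.24/(10.4/√49) = -0.835
df = n − 1 = 48
p-value = P(T ≤ -0.835) ≈ 0.204
Since p ≈ 0.204 > α = 0.1, fail to reject H0; the data do not provide sufficient evidence against H0.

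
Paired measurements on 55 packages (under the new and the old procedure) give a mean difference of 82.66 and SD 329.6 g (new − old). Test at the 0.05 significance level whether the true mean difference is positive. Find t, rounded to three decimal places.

H0: μ_d = 0; H1: μ_d > 0 (paired t-test on the differences, right-tailed).
t = d̄/(s_d/√n) = 82.66/(329.6/√55) = 1.860
df = n − 1 = 54
p-value = P(T ≥ 1.860) ≈ 0.034
Since p ≈ 0.034 < α = 0.05, reject H0; the evidence is statistically significant.

1.860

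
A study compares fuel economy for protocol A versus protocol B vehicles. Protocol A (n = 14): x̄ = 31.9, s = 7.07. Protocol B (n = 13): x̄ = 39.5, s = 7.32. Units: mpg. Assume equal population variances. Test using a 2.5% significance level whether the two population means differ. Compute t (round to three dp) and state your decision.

t = -2.744; reject H0

Let group 1 = protocol A, group 2 = protocol B. H0: μ_1 = μ_2; H1: μ_1 ≠ μ_2 (two-sample pooled-variance t-test, two-sided).
s_p² = [(14−1)·7.07² + (13−1)·7.32²]/(14+13−2) = 51.7117
t = (31.9 − 39.5)/√[51.7117·(1/14 + 1/13)] = -2.744
df = n₁ + n₂ − 2 = 25
Two-sided p-value ≈ 0.011
Since p ≈ 0.011 < α = 0.025, reject H0; the evidence is statistically significant.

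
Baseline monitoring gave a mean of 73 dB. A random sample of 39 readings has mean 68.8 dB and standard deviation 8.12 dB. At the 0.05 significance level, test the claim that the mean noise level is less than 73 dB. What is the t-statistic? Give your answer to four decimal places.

-3.2302

H0: μ = 73; H1: μ < 73 (one-sample t-test, left-tailed).
t = (x̄ − μ₀)/(s/√n) = (68.8 − 73)/(8.12/√39) = -3.2302
df = n − 1 = 38
p-value = P(T ≤ -3.2302) ≈ 0.001
Since p ≈ 0.001 < α = 0.05, reject H0; the evidence is statistically significant.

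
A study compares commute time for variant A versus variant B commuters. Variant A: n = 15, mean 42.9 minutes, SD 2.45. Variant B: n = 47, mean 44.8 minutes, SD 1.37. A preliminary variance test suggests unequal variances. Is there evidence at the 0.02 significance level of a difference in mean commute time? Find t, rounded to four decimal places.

Let group 1 = variant A, group 2 = variant B. H0: μ_1 = μ_2; H1: μ_1 ≠ μ_2 (Welch's two-sample t-test, two-sided).
t = (x̄_1 − x̄_2)/√(s_1²/n_1 + s_2²/n_2) = (42.9 − 44.8)/√(2.45²/15 + 1.37²/47) = -2.8640
Welch–Satterthwaite df ≈ 16.88
Two-sided p-value ≈ 0.0108
Since p ≈ 0.0108 < α = 0.02, reject H0; the data support H1.

-2.8640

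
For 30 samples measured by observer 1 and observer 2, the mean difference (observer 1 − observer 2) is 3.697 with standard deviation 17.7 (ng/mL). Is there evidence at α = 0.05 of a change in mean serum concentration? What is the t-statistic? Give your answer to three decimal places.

H0: μ_d = 0; H1: μ_d ≠ 0 (paired t-test on the differences, two-sided).
t = d̄/(s_d/√n) = 3.697/(17.7/√30) = 1.144
df = n − 1 = 29
Two-sided p-value ≈ 0.2620
Since p ≈ 0.2620 > α = 0.05, fail to reject H0; the evidence is not statistically significant.

1.144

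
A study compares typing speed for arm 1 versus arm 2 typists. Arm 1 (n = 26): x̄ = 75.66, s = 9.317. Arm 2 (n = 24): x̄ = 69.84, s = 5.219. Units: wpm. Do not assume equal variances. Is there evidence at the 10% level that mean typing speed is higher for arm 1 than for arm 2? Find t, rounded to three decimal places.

2.752

Let group 1 = arm 1, group 2 = arm 2. H0: μ_1 = μ_2; H1: μ_1 > μ_2 (Welch's two-sample t-test, right-tailed).
t = (x̄_1 − x̄_2)/√(s_1²/n_1 + s_2²/n_2) = (75.66 − 69.84)/√(9.317²/26 + 5.219²/24) = 2.752
Welch–Satterthwaite df ≈ 39.88
p-value = P(T ≥ 2.752) ≈ 0.0044
Since p ≈ 0.0044 < α = 0.1, reject H0; the data support H1.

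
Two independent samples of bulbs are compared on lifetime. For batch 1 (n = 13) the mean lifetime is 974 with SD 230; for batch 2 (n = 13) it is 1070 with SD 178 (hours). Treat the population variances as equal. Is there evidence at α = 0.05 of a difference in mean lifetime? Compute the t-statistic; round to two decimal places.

-1.19

Let group 1 = batch 1, group 2 = batch 2. H0: μ_1 = μ_2; H1: μ_1 ≠ μ_2 (two-sample pooled-variance t-test, two-sided).
s_p² = [(13−1)·230² + (13−1)·178²]/(13+13−2) = 42292
t = (974 − 1070)/√[42292·(1/13 + 1/13)] = -1.19
df = n₁ + n₂ − 2 = 24
Two-sided p-value ≈ 0.2456
Since p ≈ 0.2456 > α = 0.05, fail to reject H0; the evidence is not statistically significant.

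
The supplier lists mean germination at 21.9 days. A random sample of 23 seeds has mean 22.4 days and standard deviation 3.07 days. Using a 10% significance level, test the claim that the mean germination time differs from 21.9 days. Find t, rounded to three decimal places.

H0: μ = 21.9; H1: μ ≠ 21.9 (one-sample t-test, two-sided).
t = (x̄ − μ₀)/(s/√n) = (22.4 − 21.9)/(3.07/√23) = 0.781
df = n − 1 = 22
Two-sided p-value ≈ 0.443
Since p ≈ 0.443 > α = 0.1, fail to reject H0; the evidence is not statistically significant.

0.781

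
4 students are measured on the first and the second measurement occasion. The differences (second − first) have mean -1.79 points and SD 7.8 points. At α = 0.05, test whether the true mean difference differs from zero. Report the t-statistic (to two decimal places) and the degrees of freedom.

H0: μ_d = 0; H1: μ_d ≠ 0 (paired t-test on the differences, two-sided).
t = d̄/(s_d/√n) = -1.79/(7.8/√4) = -0.46
df = n − 1 = 3
Two-sided p-value ≈ 0.6775
Since p ≈ 0.6775 > α = 0.05, fail to reject H0; the evidence is not statistically significant.

t = -0.46, df = 3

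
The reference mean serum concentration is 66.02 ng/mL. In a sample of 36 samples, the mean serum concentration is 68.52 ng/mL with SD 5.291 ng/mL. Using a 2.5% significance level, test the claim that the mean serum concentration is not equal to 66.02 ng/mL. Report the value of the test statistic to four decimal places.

2.8350

H0: μ = 66.02; H1: μ ≠ 66.02 (one-sample t-test, two-sided).
t = (x̄ − μ₀)/(s/√n) = (68.52 − 66.02)/(5.291/√36) = 2.8350
df = n − 1 = 35
Two-sided p-value ≈ 0.008
Since p ≈ 0.008 < α = 0.025, reject H0; the data support H1.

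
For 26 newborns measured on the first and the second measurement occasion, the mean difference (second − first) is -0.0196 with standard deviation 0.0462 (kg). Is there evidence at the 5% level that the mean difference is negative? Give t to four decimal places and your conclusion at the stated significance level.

H0: μ_d = 0; H1: μ_d < 0 (paired t-test on the differences, left-tailed).
t = d̄/(s_d/√n) = -0.0196/(0.0462/√26) = -2.1632
df = n − 1 = 25
p-value = P(T ≤ -2.1632) ≈ 0.020
Since p ≈ 0.020 < α = 0.05, reject H0; the evidence is statistically significant.

t = -2.1632; reject H0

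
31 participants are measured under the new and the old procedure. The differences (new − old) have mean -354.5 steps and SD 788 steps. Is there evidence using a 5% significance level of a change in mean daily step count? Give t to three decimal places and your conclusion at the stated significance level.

H0: μ_d = 0; H1: μ_d ≠ 0 (paired t-test on the differences, two-sided).
t = d̄/(s_d/√n) = -354.5/(788/√31) = -2.505
df = n − 1 = 30
Two-sided p-value ≈ 0.018
Since p ≈ 0.018 < α = 0.05, reject H0; the evidence is statistically significant.

t = -2.505; reject H0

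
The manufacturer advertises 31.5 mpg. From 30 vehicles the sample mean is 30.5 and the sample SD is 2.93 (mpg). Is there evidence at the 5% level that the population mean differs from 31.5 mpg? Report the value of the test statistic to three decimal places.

H0: μ = 31.5; H1: μ ≠ 31.5 (one-sample t-test, two-sided).
t = (x̄ − μ₀)/(s/√n) = (30.5 − 31.5)/(2.93/√30) = -1.869
df = n − 1 = 29
Two-sided p-value ≈ 0.0717
Since p ≈ 0.0717 > α = 0.05, fail to reject H0; the data do not provide sufficient evidence against H0.

-1.869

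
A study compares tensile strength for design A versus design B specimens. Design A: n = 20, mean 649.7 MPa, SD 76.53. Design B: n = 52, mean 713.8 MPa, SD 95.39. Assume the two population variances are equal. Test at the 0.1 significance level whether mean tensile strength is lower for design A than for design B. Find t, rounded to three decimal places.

Let group 1 = design A, group 2 = design B. H0: μ_1 = μ_2; H1: μ_1 < μ_2 (two-sample pooled-variance t-test, left-tailed).
s_p² = [(20−1)·76.53² + (52−1)·95.39²]/(20+52−2) = 8219.17
t = (649.7 − 713.8)/√[8219.17·(1/20 + 1/52)] = -2.687
df = n₁ + n₂ − 2 = 70
p-value = P(T ≤ -2.687) ≈ 0.004
Since p ≈ 0.004 < α = 0.1, reject H0; the evidence is statistically significant.

-2.687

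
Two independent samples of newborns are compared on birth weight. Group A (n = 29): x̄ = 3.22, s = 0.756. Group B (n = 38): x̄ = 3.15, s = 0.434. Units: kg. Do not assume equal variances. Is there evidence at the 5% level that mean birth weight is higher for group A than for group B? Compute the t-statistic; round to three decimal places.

Let group 1 = group A, group 2 = group B. H0: μ_1 = μ_2; H1: μ_1 > μ_2 (Welch's two-sample t-test, right-tailed).
t = (x̄_1 − x̄_2)/√(s_1²/n_1 + s_2²/n_2) = (3.22 − 3.15)/√(0.756²/29 + 0.434²/38) = 0.446
Welch–Satterthwaite df ≈ 41.85
p-value = P(T ≥ 0.446) ≈ 0.329
Since p ≈ 0.329 > α = 0.05, fail to reject H0; the evidence is not statistically significant.

0.446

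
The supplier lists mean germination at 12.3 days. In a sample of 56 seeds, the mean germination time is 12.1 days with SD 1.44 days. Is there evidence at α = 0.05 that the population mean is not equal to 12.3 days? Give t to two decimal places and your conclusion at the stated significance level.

t = -1.04; fail to reject H0

H0: μ = 12.3; H1: μ ≠ 12.3 (one-sample t-test, two-sided).
t = (x̄ − μ₀)/(s/√n) = (12.1 − 12.3)/(1.44/√56) = -1.04
df = n − 1 = 55
Two-sided p-value ≈ 0.3032
Since p ≈ 0.3032 > α = 0.05, fail to reject H0; the data do not provide sufficient evidence against H0.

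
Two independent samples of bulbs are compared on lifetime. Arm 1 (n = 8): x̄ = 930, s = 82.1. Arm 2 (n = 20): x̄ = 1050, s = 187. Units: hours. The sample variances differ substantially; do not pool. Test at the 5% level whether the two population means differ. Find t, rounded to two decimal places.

-2.36

Let group 1 = arm 1, group 2 = arm 2. H0: μ_1 = μ_2; H1: μ_1 ≠ μ_2 (Welch's two-sample t-test, two-sided).
t = (x̄_1 − x̄_2)/√(s_1²/n_1 + s_2²/n_2) = (930 − 1050)/√(82.1²/8 + 187²/20) = -2.36
Welch–Satterthwaite df ≈ 25.59
Two-sided p-value ≈ 0.026
Since p ≈ 0.026 < α = 0.05, reject H0; the evidence is statistically significant.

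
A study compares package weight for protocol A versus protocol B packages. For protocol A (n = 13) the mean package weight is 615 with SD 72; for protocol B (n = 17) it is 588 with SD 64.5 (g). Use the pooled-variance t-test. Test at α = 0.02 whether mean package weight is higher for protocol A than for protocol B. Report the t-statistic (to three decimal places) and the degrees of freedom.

Let group 1 = protocol A, group 2 = protocol B. H0: μ_1 = μ_2; H1: μ_1 > μ_2 (two-sample pooled-variance t-test, right-tailed).
s_p² = [(13−1)·72² + (17−1)·64.5²]/(13+17−2) = 4599
t = (615 − 588)/√[4599·(1/13 + 1/17)] = 1.081
df = n₁ + n₂ − 2 = 28
p-value = P(T ≥ 1.081) ≈ 0.145
Since p ≈ 0.145 > α = 0.02, fail to reject H0; the data do not provide sufficient evidence against H0.

t = 1.081, df = 28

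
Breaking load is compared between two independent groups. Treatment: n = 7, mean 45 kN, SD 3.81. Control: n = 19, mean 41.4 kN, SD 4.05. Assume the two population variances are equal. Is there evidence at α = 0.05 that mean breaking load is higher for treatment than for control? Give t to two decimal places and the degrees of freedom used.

t = 2.04, df = 24

Let group 1 = treatment, group 2 = control. H0: μ_1 = μ_2; H1: μ_1 > μ_2 (two-sample pooled-variance t-test, right-tailed).
s_p² = [(7−1)·3.81² + (19−1)·4.05²]/(7+19−2) = 15.9309
t = (45 − 41.4)/√[15.9309·(1/7 + 1/19)] = 2.04
df = n₁ + n₂ − 2 = 24
p-value = P(T ≥ 2.04) ≈ 0.026
Since p ≈ 0.026 < α = 0.05, reject H0; the evidence is statistically significant.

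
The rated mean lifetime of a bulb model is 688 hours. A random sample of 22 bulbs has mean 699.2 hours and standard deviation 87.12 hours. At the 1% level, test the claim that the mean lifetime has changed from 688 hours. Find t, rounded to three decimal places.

0.603

H0: μ = 688; H1: μ ≠ 688 (one-sample t-test, two-sided).
t = (x̄ − μ₀)/(s/√n) = (699.2 − 688)/(87.12/√22) = 0.603
df = n − 1 = 21
Two-sided p-value ≈ 0.5530
Since p ≈ 0.5530 > α = 0.01, fail to reject H0; the evidence is not statistically significant.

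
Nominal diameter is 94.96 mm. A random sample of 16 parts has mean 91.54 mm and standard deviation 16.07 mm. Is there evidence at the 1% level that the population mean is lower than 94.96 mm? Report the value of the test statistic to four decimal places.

-0.8513

H0: μ = 94.96; H1: μ < 94.96 (one-sample t-test, left-tailed).
t = (x̄ − μ₀)/(s/√n) = (91.54 − 94.96)/(16.07/√16) = -0.8513
df = n − 1 = 15
p-value = P(T ≤ -0.8513) ≈ 0.2040
Since p ≈ 0.2040 > α = 0.01, fail to reject H0; the data do not provide sufficient evidence against H0.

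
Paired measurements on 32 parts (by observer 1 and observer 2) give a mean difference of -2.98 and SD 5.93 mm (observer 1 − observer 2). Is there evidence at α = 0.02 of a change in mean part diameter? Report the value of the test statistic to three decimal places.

-2.843

H0: μ_d = 0; H1: μ_d ≠ 0 (paired t-test on the differences, two-sided).
t = d̄/(s_d/√n) = -2.98/(5.93/√32) = -2.843
df = n − 1 = 31
Two-sided p-value ≈ 0.008
Since p ≈ 0.008 < α = 0.02, reject H0; the evidence is statistically significant.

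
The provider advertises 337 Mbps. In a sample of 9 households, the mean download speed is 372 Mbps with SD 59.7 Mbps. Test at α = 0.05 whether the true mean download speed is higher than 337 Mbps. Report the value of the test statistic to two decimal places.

H0: μ = 337; H1: μ > 337 (one-sample t-test, right-tailed).
t = (x̄ − μ₀)/(s/√n) = (372 − 337)/(59.7/√9) = 1.76
df = n − 1 = 8
p-value = P(T ≥ 1.76) ≈ 0.0583
Since p ≈ 0.0583 > α = 0.05, fail to reject H0; the data do not provide sufficient evidence against H0.

1.76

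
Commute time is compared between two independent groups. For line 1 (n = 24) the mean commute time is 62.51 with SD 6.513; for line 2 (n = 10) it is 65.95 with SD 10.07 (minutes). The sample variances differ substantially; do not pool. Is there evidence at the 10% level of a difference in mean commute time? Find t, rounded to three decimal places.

Let group 1 = line 1, group 2 = line 2. H0: μ_1 = μ_2; H1: μ_1 ≠ μ_2 (Welch's two-sample t-test, two-sided).
t = (x̄_1 − x̄_2)/√(s_1²/n_1 + s_2²/n_2) = (62.51 − 65.95)/√(6.513²/24 + 10.07²/10) = -0.997
Welch–Satterthwaite df ≈ 12.26
Two-sided p-value ≈ 0.338
Since p ≈ 0.338 > α = 0.1, fail to reject H0; the data do not provide sufficient evidence against H0.

-0.997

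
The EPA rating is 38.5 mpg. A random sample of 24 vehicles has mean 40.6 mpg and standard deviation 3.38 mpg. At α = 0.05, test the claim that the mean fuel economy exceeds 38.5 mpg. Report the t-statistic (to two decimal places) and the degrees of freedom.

t = 3.04, df = 23

H0: μ = 38.5; H1: μ > 38.5 (one-sample t-test, right-tailed).
t = (x̄ − μ₀)/(s/√n) = (40.6 − 38.5)/(3.38/√24) = 3.04
df = n − 1 = 23
p-value = P(T ≥ 3.04) ≈ 0.0029
Since p ≈ 0.0029 < α = 0.05, reject H0; the data support H1.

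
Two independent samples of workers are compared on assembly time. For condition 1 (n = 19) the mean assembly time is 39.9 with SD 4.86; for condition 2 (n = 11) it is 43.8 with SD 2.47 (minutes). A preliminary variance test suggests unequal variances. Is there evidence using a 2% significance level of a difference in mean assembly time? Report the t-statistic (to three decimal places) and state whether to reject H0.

t = -2.909; reject H0

Let group 1 = condition 1, group 2 = condition 2. H0: μ_1 = μ_2; H1: μ_1 ≠ μ_2 (Welch's two-sample t-test, two-sided).
t = (x̄_1 − x̄_2)/√(s_1²/n_1 + s_2²/n_2) = (39.9 − 43.8)/√(4.86²/19 + 2.47²/11) = -2.909
Welch–Satterthwaite df ≈ 27.71
Two-sided p-value ≈ 0.0071
Since p ≈ 0.0071 < α = 0.02, reject H0; the data support H1.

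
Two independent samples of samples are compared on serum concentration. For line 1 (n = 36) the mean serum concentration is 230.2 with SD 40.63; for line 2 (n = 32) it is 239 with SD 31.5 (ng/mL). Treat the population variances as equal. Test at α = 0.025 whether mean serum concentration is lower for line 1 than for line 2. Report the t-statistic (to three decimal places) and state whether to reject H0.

t = -0.989; fail to reject H0

Let group 1 = line 1, group 2 = line 2. H0: μ_1 = μ_2; H1: μ_1 < μ_2 (two-sample pooled-variance t-test, left-tailed).
s_p² = [(36−1)·40.63² + (32−1)·31.5²]/(36+32−2) = 1341.48
t = (230.2 − 239)/√[1341.48·(1/36 + 1/32)] = -0.989
df = n₁ + n₂ − 2 = 66
p-value = P(T ≤ -0.989) ≈ 0.163
Since p ≈ 0.163 > α = 0.025, fail to reject H0; the evidence is not statistically significant.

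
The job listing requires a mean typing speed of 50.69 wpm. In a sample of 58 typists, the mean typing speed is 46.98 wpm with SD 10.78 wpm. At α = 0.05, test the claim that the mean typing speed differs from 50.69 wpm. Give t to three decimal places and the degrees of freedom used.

H0: μ = 50.69; H1: μ ≠ 50.69 (one-sample t-test, two-sided).
t = (x̄ − μ₀)/(s/√n) = (46.98 − 50.69)/(10.78/√58) = -2.621
df = n − 1 = 57
Two-sided p-value ≈ 0.011
Since p ≈ 0.011 < α = 0.05, reject H0; the data support H1.

t = -2.621, df = 57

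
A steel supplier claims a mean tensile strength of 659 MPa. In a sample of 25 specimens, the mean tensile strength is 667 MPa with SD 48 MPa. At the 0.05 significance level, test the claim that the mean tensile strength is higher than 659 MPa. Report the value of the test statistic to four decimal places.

0.8333

H0: μ = 659; H1: μ > 659 (one-sample t-test, right-tailed).
t = (x̄ − μ₀)/(s/√n) = (667 − 659)/(48/√25) = 0.8333
df = n − 1 = 24
p-value = P(T ≥ 0.8333) ≈ 0.206
Since p ≈ 0.206 > α = 0.05, fail to reject H0; the data do not provide sufficient evidence against H0.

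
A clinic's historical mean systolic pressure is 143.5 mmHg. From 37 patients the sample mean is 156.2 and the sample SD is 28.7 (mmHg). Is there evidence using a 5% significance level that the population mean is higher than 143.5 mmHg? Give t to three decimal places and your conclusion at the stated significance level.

t = 2.692; reject H0

H0: μ = 143.5; H1: μ > 143.5 (one-sample t-test, right-tailed).
t = (x̄ − μ₀)/(s/√n) = (156.2 − 143.5)/(28.7/√37) = 2.692
df = n − 1 = 36
p-value = P(T ≥ 2.692) ≈ 0.005
Since p ≈ 0.005 < α = 0.05, reject H0; the data support H1.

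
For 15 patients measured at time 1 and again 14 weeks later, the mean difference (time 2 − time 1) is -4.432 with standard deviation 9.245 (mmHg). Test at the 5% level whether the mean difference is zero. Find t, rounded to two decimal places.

H0: μ_d = 0; H1: μ_d ≠ 0 (paired t-test on the differences, two-sided).
t = d̄/(s_d/√n) = -4.432/(9.245/√15) = -1.86
df = n − 1 = 14
Two-sided p-value ≈ 0.085
Since p ≈ 0.085 > α = 0.05, fail to reject H0; the evidence is not statistically significant.

-1.86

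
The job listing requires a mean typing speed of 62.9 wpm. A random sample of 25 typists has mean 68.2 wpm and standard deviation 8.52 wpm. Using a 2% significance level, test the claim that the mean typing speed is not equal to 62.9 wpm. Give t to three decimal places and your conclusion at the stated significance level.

H0: μ = 62.9; H1: μ ≠ 62.9 (one-sample t-test, two-sided).
t = (x̄ − μ₀)/(s/√n) = (68.2 − 62.9)/(8.52/√25) = 3.110
df = n − 1 = 24
Two-sided p-value ≈ 0.005
Since p ≈ 0.005 < α = 0.02, reject H0; the evidence is statistically significant.

t = 3.110; reject H0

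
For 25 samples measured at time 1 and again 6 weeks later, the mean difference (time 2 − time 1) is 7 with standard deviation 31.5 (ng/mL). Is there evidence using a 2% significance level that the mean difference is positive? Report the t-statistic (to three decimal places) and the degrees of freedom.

H0: μ_d = 0; H1: μ_d > 0 (paired t-test on the differences, right-tailed).
t = d̄/(s_d/√n) = 7/(31.5/√25) = 1.111
df = n − 1 = 24
p-value = P(T ≥ 1.111) ≈ 0.139
Since p ≈ 0.139 > α = 0.02, fail to reject H0; the evidence is not statistically significant.

t = 1.111, df = 24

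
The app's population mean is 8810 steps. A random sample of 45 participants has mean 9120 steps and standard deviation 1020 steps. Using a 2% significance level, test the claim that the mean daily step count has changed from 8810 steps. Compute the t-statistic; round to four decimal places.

H0: μ = 8810; H1: μ ≠ 8810 (one-sample t-test, two-sided).
t = (x̄ − μ₀)/(s/√n) = (9120 − 8810)/(1020/√45) = 2.0388
df = n − 1 = 44
Two-sided p-value ≈ 0.0475
Since p ≈ 0.0475 > α = 0.02, fail to reject H0; the evidence is not statistically significant.

2.0388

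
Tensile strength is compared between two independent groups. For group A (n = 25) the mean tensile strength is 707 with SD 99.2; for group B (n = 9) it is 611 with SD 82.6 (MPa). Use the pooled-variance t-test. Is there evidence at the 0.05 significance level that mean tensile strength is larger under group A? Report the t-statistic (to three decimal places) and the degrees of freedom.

Let group 1 = group A, group 2 = group B. H0: μ_1 = μ_2; H1: μ_1 > μ_2 (two-sample pooled-variance t-test, right-tailed).
s_p² = [(25−1)·99.2² + (9−1)·82.6²]/(25+9−2) = 9086.17
t = (707 − 611)/√[9086.17·(1/25 + 1/9)] = 2.591
df = n₁ + n₂ − 2 = 32
p-value = P(T ≥ 2.591) ≈ 0.0072
Since p ≈ 0.0072 < α = 0.05, reject H0; the evidence is statistically significant.

t = 2.591, df = 32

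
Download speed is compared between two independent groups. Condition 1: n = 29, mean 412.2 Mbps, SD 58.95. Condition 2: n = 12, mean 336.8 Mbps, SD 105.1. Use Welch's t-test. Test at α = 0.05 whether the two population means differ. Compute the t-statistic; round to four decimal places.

Let group 1 = condition 1, group 2 = condition 2. H0: μ_1 = μ_2; H1: μ_1 ≠ μ_2 (Welch's two-sample t-test, two-sided).
t = (x̄_1 − x̄_2)/√(s_1²/n_1 + s_2²/n_2) = (412.2 − 336.8)/√(58.95²/29 + 105.1²/12) = 2.3377
Welch–Satterthwaite df ≈ 13.96
Two-sided p-value ≈ 0.0348
Since p ≈ 0.0348 < α = 0.05, reject H0; the data support H1.

2.3377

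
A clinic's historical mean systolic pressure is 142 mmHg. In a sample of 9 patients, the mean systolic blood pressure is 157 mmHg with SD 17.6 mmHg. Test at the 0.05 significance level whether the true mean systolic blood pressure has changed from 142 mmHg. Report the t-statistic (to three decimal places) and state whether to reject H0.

H0: μ = 142; H1: μ ≠ 142 (one-sample t-test, two-sided).
t = (x̄ − μ₀)/(s/√n) = (157 − 142)/(17.6/√9) = 2.557
df = n − 1 = 8
Two-sided p-value ≈ 0.0338
Since p ≈ 0.0338 < α = 0.05, reject H0; the evidence is statistically significant.

t = 2.557; reject H0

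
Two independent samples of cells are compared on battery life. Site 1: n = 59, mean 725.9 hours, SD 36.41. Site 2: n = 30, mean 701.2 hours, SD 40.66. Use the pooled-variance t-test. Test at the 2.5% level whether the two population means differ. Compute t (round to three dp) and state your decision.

Let group 1 = site 1, group 2 = site 2. H0: μ_1 = μ_2; H1: μ_1 ≠ μ_2 (two-sample pooled-variance t-test, two-sided).
s_p² = [(59−1)·36.41² + (30−1)·40.66²]/(59+30−2) = 1434.87
t = (725.9 − 701.2)/√[1434.87·(1/59 + 1/30)] = 2.908
df = n₁ + n₂ − 2 = 87
Two-sided p-value ≈ 0.005
Since p ≈ 0.005 < α = 0.025, reject H0; the evidence is statistically significant.

t = 2.908; reject H0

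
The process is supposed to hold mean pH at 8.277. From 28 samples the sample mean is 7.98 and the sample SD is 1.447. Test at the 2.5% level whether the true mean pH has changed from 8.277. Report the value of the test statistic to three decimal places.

H0: μ = 8.277; H1: μ ≠ 8.277 (one-sample t-test, two-sided).
t = (x̄ − μ₀)/(s/√n) = (7.98 − 8.277)/(1.447/√28) = -1.086
df = n − 1 = 27
Two-sided p-value ≈ 0.2870
Since p ≈ 0.2870 > α = 0.025, fail to reject H0; the evidence is not statistically significant.

-1.086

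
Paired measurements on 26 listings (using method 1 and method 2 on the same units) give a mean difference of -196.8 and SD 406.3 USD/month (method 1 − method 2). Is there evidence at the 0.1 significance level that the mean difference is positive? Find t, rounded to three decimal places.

H0: μ_d = 0; H1: μ_d > 0 (paired t-test on the differences, right-tailed).
t = d̄/(s_d/√n) = -196.8/(406.3/√26) = -2.470
df = n − 1 = 25
p-value = P(T ≥ -2.470) ≈ 0.990
Since p ≈ 0.990 > α = 0.1, fail to reject H0; the evidence is not statistically significant.

-2.470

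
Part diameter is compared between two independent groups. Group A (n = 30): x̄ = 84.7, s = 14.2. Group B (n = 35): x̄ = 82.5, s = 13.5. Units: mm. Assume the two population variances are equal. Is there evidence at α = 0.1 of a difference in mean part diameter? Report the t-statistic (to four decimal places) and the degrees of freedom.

t = 0.6395, df = 63

Let group 1 = group A, group 2 = group B. H0: μ_1 = μ_2; H1: μ_1 ≠ μ_2 (two-sample pooled-variance t-test, two-sided).
s_p² = [(30−1)·14.2² + (35−1)·13.5²]/(30+35−2) = 191.176
t = (84.7 − 82.5)/√[191.176·(1/30 + 1/35)] = 0.6395
df = n₁ + n₂ − 2 = 63
Two-sided p-value ≈ 0.525
Since p ≈ 0.525 > α = 0.1, fail to reject H0; the data do not provide sufficient evidence against H0.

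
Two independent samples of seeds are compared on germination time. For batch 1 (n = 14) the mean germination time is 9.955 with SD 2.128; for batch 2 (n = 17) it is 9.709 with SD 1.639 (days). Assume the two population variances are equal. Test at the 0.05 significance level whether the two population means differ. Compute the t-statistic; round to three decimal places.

Let group 1 = batch 1, group 2 = batch 2. H0: μ_1 = μ_2; H1: μ_1 ≠ μ_2 (two-sample pooled-variance t-test, two-sided).
s_p² = [(14−1)·2.128² + (17−1)·1.639²]/(14+17−2) = 3.51207
t = (9.955 − 9.709)/√[3.51207·(1/14 + 1/17)] = 0.364
df = n₁ + n₂ − 2 = 29
Two-sided p-value ≈ 0.7187
Since p ≈ 0.7187 > α = 0.05, fail to reject H0; the data do not provide sufficient evidence against H0.

0.364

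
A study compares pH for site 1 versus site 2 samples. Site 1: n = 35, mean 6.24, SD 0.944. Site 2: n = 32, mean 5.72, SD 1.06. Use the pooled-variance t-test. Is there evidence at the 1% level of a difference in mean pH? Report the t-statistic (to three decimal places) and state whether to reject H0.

t = 2.124; fail to reject H0

Let group 1 = site 1, group 2 = site 2. H0: μ_1 = μ_2; H1: μ_1 ≠ μ_2 (two-sample pooled-variance t-test, two-sided).
s_p² = [(35−1)·0.944² + (32−1)·1.06²]/(35+32−2) = 1.002
t = (6.24 − 5.72)/√[1.002·(1/35 + 1/32)] = 2.124
df = n₁ + n₂ − 2 = 65
Two-sided p-value ≈ 0.0375
Since p ≈ 0.0375 > α = 0.01, fail to reject H0; the evidence is not statistically significant.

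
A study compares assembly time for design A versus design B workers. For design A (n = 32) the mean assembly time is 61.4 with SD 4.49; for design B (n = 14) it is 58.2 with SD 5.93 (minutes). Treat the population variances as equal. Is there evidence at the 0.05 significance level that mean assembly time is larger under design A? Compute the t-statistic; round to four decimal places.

Let group 1 = design A, group 2 = design B. H0: μ_1 = μ_2; H1: μ_1 > μ_2 (two-sample pooled-variance t-test, right-tailed).
s_p² = [(32−1)·4.49² + (14−1)·5.93²]/(32+14−2) = 24.5933
t = (61.4 − 58.2)/√[24.5933·(1/32 + 1/14)] = 2.0137
df = n₁ + n₂ − 2 = 44
p-value = P(T ≥ 2.0137) ≈ 0.025
Since p ≈ 0.025 < α = 0.05, reject H0; the evidence is statistically significant.

2.0137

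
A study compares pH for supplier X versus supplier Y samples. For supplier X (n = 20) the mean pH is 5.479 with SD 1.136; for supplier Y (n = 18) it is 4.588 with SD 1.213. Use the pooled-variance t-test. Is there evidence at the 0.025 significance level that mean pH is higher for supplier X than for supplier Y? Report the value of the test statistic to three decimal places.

Let group 1 = supplier X, group 2 = supplier Y. H0: μ_1 = μ_2; H1: μ_1 > μ_2 (two-sample pooled-variance t-test, right-tailed).
s_p² = [(20−1)·1.136² + (18−1)·1.213²]/(20+18−2) = 1.37591
t = (5.479 − 4.588)/√[1.37591·(1/20 + 1/18)] = 2.338
df = n₁ + n₂ − 2 = 36
p-value = P(T ≥ 2.338) ≈ 0.0125
Since p ≈ 0.0125 < α = 0.025, reject H0; the evidence is statistically significant.

2.338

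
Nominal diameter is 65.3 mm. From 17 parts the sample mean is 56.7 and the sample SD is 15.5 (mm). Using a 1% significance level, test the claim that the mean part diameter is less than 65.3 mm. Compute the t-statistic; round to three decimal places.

-2.288

H0: μ = 65.3; H1: μ < 65.3 (one-sample t-test, left-tailed).
t = (x̄ − μ₀)/(s/√n) = (56.7 − 65.3)/(15.5/√17) = -2.288
df = n − 1 = 16
p-value = P(T ≤ -2.288) ≈ 0.018
Since p ≈ 0.018 > α = 0.01, fail to reject H0; the evidence is not statistically significant.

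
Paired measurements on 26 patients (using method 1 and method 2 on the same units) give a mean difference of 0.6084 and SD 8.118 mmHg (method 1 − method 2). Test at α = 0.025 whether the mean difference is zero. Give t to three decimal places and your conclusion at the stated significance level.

t = 0.382; fail to reject H0

H0: μ_d = 0; H1: μ_d ≠ 0 (paired t-test on the differences, two-sided).
t = d̄/(s_d/√n) = 0.6084/(8.118/√26) = 0.382
df = n − 1 = 25
Two-sided p-value ≈ 0.706
Since p ≈ 0.706 > α = 0.025, fail to reject H0; the evidence is not statistically significant.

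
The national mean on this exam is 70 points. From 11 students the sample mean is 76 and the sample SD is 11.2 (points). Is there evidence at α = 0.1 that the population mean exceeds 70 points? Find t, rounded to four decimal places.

H0: μ = 70; H1: μ > 70 (one-sample t-test, right-tailed).
t = (x̄ − μ₀)/(s/√n) = (76 − 70)/(11.2/√11) = 1.7768
df = n − 1 = 10
p-value = P(T ≥ 1.7768) ≈ 0.0530
Since p ≈ 0.0530 < α = 0.1, reject H0; the evidence is statistically significant.

1.7768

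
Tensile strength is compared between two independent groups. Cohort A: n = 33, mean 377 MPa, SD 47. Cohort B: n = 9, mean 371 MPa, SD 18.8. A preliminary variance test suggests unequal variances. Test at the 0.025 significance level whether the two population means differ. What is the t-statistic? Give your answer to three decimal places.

Let group 1 = cohort A, group 2 = cohort B. H0: μ_1 = μ_2; H1: μ_1 ≠ μ_2 (Welch's two-sample t-test, two-sided).
t = (x̄_1 − x̄_2)/√(s_1²/n_1 + s_2²/n_2) = (377 − 371)/√(47²/33 + 18.8²/9) = 0.582
Welch–Satterthwaite df ≈ 33.90
Two-sided p-value ≈ 0.564
Since p ≈ 0.564 > α = 0.025, fail to reject H0; the data do not provide sufficient evidence against H0.

0.582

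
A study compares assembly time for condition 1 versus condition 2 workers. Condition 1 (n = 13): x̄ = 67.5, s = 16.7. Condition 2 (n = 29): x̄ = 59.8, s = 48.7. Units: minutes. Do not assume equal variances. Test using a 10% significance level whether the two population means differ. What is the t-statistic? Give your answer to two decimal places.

0.76

Let group 1 = condition 1, group 2 = condition 2. H0: μ_1 = μ_2; H1: μ_1 ≠ μ_2 (Welch's two-sample t-test, two-sided).
t = (x̄_1 − x̄_2)/√(s_1²/n_1 + s_2²/n_2) = (67.5 − 59.8)/√(16.7²/13 + 48.7²/29) = 0.76
Welch–Satterthwaite df ≈ 38.44
Two-sided p-value ≈ 0.4532
Since p ≈ 0.4532 > α = 0.1, fail to reject H0; the data do not provide sufficient evidence against H0.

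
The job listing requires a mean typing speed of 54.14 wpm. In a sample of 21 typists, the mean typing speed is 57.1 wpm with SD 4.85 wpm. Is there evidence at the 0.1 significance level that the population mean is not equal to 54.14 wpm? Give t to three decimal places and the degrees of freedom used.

t = 2.797, df = 20

H0: μ = 54.14; H1: μ ≠ 54.14 (one-sample t-test, two-sided).
t = (x̄ − μ₀)/(s/√n) = (57.1 − 54.14)/(4.85/√21) = 2.797
df = n − 1 = 20
Two-sided p-value ≈ 0.011
Since p ≈ 0.011 < α = 0.1, reject H0; the data support H1.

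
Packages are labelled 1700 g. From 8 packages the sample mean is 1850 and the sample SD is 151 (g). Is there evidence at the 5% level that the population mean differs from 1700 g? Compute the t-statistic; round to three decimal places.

H0: μ = 1700; H1: μ ≠ 1700 (one-sample t-test, two-sided).
t = (x̄ − μ₀)/(s/√n) = (1850 − 1700)/(151/√8) = 2.810
df = n − 1 = 7
Two-sided p-value ≈ 0.026
Since p ≈ 0.026 < α = 0.05, reject H0; the data support H1.

2.810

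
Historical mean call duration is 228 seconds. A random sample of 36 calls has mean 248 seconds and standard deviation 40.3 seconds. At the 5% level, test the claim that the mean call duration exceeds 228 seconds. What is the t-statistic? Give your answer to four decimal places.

2.9777

H0: μ = 228; H1: μ > 228 (one-sample t-test, right-tailed).
t = (x̄ − μ₀)/(s/√n) = (248 − 228)/(40.3/√36) = 2.9777
df = n − 1 = 35
p-value = P(T ≥ 2.9777) ≈ 0.003
Since p ≈ 0.003 < α = 0.05, reject H0; the data support H1.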